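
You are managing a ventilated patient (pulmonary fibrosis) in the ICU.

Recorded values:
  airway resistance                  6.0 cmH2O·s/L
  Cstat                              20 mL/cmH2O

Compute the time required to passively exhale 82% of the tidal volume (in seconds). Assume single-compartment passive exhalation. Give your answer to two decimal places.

0.21

τ = R × C = 6.0 × 20 mL/cmH2O = 6.0 × 0.020 L/cmH2O = 0.12 s.
Exhaled fraction f = 1 − e^(−t/τ) → t = −τ·ln(1 − f) = −0.12·ln(0.18) = 0.2058 s.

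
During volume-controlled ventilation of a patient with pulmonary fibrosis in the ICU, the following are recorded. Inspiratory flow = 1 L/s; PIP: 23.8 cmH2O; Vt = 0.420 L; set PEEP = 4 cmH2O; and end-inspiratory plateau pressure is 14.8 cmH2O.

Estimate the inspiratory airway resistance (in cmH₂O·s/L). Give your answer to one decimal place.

9.0

Raw = (PIP − Pplat) / flow = (23.8 − 14.8) / 1 = 9.0 / 1 = 9.0 cmH2O·s/L.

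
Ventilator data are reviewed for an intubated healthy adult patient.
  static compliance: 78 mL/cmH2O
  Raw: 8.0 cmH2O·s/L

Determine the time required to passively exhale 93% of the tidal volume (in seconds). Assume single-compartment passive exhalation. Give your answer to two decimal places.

1.66

τ = R × C = 8.0 × 78 mL/cmH2O = 8.0 × 0.078 L/cmH2O = 0.624 s.
Exhaled fraction f = 1 − e^(−t/τ) → t = −τ·ln(1 − f) = −0.624·ln(0.07) = 1.659 s.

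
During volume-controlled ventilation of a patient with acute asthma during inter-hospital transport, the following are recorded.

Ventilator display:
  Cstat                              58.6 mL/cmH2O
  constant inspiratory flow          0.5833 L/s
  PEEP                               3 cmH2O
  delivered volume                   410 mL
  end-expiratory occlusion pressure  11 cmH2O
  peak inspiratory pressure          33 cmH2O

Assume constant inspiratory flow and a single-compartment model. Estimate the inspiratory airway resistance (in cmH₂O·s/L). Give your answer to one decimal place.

Total PEEP = 11 cmH2O (set 3 + intrinsic 8); this is the baseline alveolar pressure.
Equation of motion (constant flow): PIP = Vt/C + R·V̇ + PEEP.
R·V̇ = PIP − Vt/C − PEEP = 33 − 410/58.6 − 11 = 33 − 6.997 − 11 = 15.003 cmH2O.
R = 15.003 / 0.5833 = 25.721 cmH2O·s/L.

25.7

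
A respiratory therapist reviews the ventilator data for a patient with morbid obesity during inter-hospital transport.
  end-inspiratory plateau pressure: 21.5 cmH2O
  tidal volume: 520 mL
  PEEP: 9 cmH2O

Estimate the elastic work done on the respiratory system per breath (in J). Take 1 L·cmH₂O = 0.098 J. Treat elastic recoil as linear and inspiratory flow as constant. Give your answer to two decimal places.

Elastic work ≈ ½ × (Pplat − PEEP) × Vt = 0.5 × (21.5 − 9) × 0.520 L = 0.5 × 12.5 × 0.520 = 3.25 L·cmH2O.
× 0.098 J/(L·cmH2O) → 0.3185 J.

0.32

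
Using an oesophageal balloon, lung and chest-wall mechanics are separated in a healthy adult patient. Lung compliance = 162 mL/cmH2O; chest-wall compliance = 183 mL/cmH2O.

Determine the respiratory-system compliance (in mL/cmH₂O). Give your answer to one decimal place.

Lung and chest wall are elastances in series: 1/Crs = 1/CL + 1/Ccw.
1/Crs = 1/162 + 1/183 = 0.01164.
Crs = 85.911 mL/cmH2O.

85.9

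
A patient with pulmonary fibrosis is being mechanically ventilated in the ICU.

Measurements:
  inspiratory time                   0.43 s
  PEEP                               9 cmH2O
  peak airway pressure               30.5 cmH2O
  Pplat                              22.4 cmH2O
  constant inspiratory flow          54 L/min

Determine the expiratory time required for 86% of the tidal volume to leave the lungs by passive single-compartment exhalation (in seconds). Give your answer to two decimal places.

Flow: 54 L/min ÷ 60 = 0.9 L/s.
Vt = flow × Ti = 0.9 L/s × 0.43 s × 1000 mL/L = 387.0 mL.
R = (PIP − Pplat)/V̇ = (30.5 − 22.4) / 0.9 = 8.1/0.9 = 9.0 cmH2O·s/L.
C = Vt/(Pplat − PEEP) = 387.0 / (22.4 − 9) = 387.0/13.4 = 28.881 mL/cmH2O.
τ = R × C = 9.0 × 0.02888 L/cmH2O = 0.2599 s.
t = −τ·ln(1 − 0.86) = −0.2599·ln(0.14) = 0.511 s.

0.51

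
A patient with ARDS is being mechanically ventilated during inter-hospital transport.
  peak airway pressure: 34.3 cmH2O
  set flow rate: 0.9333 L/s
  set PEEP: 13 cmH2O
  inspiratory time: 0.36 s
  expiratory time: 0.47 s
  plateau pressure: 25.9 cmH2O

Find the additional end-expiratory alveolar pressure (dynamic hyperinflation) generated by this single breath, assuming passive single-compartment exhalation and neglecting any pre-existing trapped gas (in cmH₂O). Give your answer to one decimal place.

Vt = flow × Ti = 0.9333 L/s × 0.36 s × 1000 mL/L = 335.99 mL.
R = (PIP − Pplat)/V̇ = (34.3 − 25.9) / 0.9333 = 8.4/0.9333 = 9.0 cmH2O·s/L.
C = Vt/(Pplat − PEEP) = 335.99 / (25.9 − 13) = 335.99/12.9 = 26.046 mL/cmH2O.
τ = R × C = 9.0 × 0.02605 L/cmH2O = 0.2345 s.
Fraction remaining = e^(−Te/τ) = e^(−0.47/0.2345) = 0.1348; trapped volume = 335.99 × 0.1348 = 45.291 mL.
Additional alveolar pressure from trapping ≈ V_trapped / C = 45.291 / 26.046 = 1.739 cmH2O.

1.7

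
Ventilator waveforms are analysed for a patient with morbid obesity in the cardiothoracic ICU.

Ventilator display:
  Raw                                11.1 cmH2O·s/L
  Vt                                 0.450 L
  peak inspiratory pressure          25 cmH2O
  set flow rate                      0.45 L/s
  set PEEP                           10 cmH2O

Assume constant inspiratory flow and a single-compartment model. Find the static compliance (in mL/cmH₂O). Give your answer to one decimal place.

45.0

Equation of motion (constant flow): PIP = Vt/C + R·V̇ + PEEP.
Vt/C = PIP − R·V̇ − PEEP = 25 − 11.1×0.45 − 10 = 25 − 4.995 − 10 = 10.005 cmH2O.
C = Vt / 10.005 = 450 / 10.005 = 44.978 mL/cmH2O.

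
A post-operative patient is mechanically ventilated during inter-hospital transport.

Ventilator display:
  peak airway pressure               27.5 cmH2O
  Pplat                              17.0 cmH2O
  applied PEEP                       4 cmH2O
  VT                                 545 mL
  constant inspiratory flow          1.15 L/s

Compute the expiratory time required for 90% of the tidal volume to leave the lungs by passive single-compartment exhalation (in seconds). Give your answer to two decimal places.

R = (PIP − Pplat)/V̇ = (27.5 − 17.0) / 1.15 = 10.5/1.15 = 9.13 cmH2O·s/L.
C = Vt/(Pplat − PEEP) = 545.0 / (17.0 − 4) = 545.0/13.0 = 41.923 mL/cmH2O.
τ = R × C = 9.13 × 0.04192 L/cmH2O = 0.3827 s.
t = −τ·ln(1 − 0.90) = −0.3827·ln(0.1) = 0.8812 s.

0.88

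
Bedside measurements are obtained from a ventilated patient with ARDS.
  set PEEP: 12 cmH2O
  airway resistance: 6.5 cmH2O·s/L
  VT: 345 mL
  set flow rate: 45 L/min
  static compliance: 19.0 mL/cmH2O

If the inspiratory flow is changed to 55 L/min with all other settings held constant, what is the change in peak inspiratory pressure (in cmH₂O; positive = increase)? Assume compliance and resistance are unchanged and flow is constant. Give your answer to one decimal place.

Flow: 45 L/min ÷ 60 = 0.75 L/s.
New flow: 55 L/min ÷ 60 = 0.9167 L/s.
PIP = Vt/C + R·V̇ + PEEP (constant-flow equation of motion).
Only the resistive term changes: ΔPIP = R × ΔV̇ = 6.5 × (0.9167 − 0.75) = 6.5 × 0.1667 = 1.084 cmH2O.

1.1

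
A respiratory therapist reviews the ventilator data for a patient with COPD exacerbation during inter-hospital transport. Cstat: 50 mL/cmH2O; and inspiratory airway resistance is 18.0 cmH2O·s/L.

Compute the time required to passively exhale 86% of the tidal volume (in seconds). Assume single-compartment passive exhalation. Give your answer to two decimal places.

1.77

τ = R × C = 18.0 × 50 mL/cmH2O = 18.0 × 0.050 L/cmH2O = 0.9 s.
Exhaled fraction f = 1 − e^(−t/τ) → t = −τ·ln(1 − f) = −0.9·ln(0.14) = 1.77 s.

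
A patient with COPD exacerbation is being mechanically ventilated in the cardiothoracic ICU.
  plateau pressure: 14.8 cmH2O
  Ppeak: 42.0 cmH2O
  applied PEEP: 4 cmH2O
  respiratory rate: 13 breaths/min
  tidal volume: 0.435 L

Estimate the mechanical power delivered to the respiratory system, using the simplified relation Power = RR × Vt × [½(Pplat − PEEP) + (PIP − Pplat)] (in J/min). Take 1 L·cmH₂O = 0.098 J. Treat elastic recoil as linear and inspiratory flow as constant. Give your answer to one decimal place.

18.1

Per-breath work = Vt × [½(Pplat−PEEP) + (PIP−Pplat)] = 0.435 × [0.5×10.8 + 27.2] = 0.435 × 32.6 = 14.181 L·cmH2O.
Power = 13 × 14.181 = 184.35 L·cmH2O/min.
× 0.098 J/(L·cmH2O) → 18.066 J/min.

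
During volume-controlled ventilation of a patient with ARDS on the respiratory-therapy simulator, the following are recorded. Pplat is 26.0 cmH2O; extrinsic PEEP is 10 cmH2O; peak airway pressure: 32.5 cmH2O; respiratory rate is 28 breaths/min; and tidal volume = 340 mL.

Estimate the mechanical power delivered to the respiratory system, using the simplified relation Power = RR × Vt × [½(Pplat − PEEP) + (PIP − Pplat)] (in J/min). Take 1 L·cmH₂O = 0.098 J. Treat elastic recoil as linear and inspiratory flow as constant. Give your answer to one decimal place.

13.5

Per-breath work = Vt × [½(Pplat−PEEP) + (PIP−Pplat)] = 0.340 × [0.5×16.0 + 6.5] = 0.340 × 14.5 = 4.93 L·cmH2O.
Power = 28 × 4.93 = 138.04 L·cmH2O/min.
× 0.098 J/(L·cmH2O) → 13.528 J/min.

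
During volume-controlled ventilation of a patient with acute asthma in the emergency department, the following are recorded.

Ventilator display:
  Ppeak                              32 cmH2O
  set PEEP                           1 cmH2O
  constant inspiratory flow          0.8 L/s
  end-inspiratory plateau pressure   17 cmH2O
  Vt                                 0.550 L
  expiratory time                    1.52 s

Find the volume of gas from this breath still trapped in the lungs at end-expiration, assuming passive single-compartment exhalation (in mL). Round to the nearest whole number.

R = (PIP − Pplat)/V̇ = (32 − 17) / 0.8 = 15.0/0.8 = 18.75 cmH2O·s/L.
C = Vt/(Pplat − PEEP) = 550.0 / (17 − 1) = 550.0/16.0 = 34.375 mL/cmH2O.
τ = R × C = 18.75 × 0.03438 L/cmH2O = 0.6446 s.
Fraction remaining = e^(−Te/τ) = e^(−1.52/0.6446) = 0.0946.
Trapped volume = 550.0 × 0.0946 = 52.03 mL.

52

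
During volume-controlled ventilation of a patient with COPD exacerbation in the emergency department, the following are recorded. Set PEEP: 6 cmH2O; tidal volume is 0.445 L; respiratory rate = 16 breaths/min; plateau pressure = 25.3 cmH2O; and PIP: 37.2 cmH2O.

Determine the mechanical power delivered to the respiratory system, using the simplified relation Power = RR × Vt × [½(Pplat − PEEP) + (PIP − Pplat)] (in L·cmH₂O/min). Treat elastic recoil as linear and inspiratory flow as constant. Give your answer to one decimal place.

153.4

Per-breath work = Vt × [½(Pplat−PEEP) + (PIP−Pplat)] = 0.445 × [0.5×19.3 + 11.9] = 0.445 × 21.55 = 9.59 L·cmH2O.
Power = 16 × 9.59 = 153.44 L·cmH2O/min.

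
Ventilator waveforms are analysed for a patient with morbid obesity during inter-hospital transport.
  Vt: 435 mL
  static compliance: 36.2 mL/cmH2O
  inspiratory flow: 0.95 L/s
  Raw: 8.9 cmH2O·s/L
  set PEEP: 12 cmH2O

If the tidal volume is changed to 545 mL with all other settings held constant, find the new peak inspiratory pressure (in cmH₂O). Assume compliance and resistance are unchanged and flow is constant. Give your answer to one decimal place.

35.5

PIP = Vt/C + R·V̇ + PEEP (constant-flow equation of motion).
Only the elastic term changes: ΔPIP = ΔVt / C = (545 − 435) / 36.2 = 3.039 cmH2O.
Original PIP = 435/36.2 + 8.9×0.95 + 12 = 32.472 cmH2O; new PIP = 32.472 + (3.039) = 35.511 cmH2O.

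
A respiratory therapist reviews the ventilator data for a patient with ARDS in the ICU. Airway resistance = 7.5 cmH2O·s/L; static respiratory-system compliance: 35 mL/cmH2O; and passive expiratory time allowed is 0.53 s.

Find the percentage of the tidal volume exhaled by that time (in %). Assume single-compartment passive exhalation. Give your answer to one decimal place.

τ = R × C = 7.5 × 35 mL/cmH2O = 7.5 × 0.035 L/cmH2O = 0.2625 s.
Passive exhalation: V(t)/V₀ = e^(−t/τ) = e^(−0.53/0.2625) = 0.1328.
Fraction exhaled = 1 − 0.1328 = 0.8672 → 86.72%.

86.7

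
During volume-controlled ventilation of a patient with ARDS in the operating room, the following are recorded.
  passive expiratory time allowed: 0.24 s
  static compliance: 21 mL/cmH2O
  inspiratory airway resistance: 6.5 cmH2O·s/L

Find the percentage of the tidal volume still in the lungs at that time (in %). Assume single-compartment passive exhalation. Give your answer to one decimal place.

τ = R × C = 6.5 × 21 mL/cmH2O = 6.5 × 0.021 L/cmH2O = 0.1365 s.
Passive exhalation: V(t)/V₀ = e^(−t/τ) = e^(−0.24/0.1365) = 0.1723.
Fraction remaining = 0.1723 → 17.23%.

17.2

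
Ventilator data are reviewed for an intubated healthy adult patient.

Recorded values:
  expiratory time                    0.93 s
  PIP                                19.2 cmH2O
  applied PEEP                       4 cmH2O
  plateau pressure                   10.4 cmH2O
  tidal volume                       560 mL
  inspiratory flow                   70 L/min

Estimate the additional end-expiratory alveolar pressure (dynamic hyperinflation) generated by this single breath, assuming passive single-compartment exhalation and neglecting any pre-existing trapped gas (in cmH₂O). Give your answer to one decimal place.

1.6

Flow: 70 L/min ÷ 60 = 1.1667 L/s.
R = (PIP − Pplat)/V̇ = (19.2 − 10.4) / 1.1667 = 8.8/1.1667 = 7.543 cmH2O·s/L.
C = Vt/(Pplat − PEEP) = 560.0 / (10.4 − 4) = 560.0/6.4 = 87.5 mL/cmH2O.
τ = R × C = 7.543 × 0.0875 L/cmH2O = 0.66 s.
Fraction remaining = e^(−Te/τ) = e^(−0.93/0.66) = 0.2444; trapped volume = 560.0 × 0.2444 = 136.86 mL.
Additional alveolar pressure from trapping ≈ V_trapped / C = 136.86 / 87.5 = 1.564 cmH2O.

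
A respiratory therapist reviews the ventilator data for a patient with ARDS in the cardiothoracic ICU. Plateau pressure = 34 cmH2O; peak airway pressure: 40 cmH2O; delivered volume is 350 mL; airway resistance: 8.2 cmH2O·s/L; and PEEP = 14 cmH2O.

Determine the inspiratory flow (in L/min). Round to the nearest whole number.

flow = (PIP − Pplat) / Raw = (40 − 34) / 8.2 = 0.7317 L/s × 60 = 43.902 L/min.

44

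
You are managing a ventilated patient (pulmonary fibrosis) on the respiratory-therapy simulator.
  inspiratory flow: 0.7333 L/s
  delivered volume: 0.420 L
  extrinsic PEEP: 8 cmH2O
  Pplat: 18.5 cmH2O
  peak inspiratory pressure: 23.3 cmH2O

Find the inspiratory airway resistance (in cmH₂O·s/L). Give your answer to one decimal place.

6.5

Raw = (PIP − Pplat) / flow = (23.3 − 18.5) / 0.7333 = 4.8 / 0.7333 = 6.546 cmH2O·s/L.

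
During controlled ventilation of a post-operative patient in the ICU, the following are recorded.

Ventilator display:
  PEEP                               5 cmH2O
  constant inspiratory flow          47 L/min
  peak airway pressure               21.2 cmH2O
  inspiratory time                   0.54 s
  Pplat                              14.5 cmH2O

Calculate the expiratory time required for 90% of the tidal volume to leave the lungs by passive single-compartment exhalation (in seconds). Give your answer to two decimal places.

Flow: 47 L/min ÷ 60 = 0.7833 L/s.
Vt = flow × Ti = 0.7833 L/s × 0.54 s × 1000 mL/L = 422.98 mL.
R = (PIP − Pplat)/V̇ = (21.2 − 14.5) / 0.7833 = 6.7/0.7833 = 8.554 cmH2O·s/L.
C = Vt/(Pplat − PEEP) = 422.98 / (14.5 − 5) = 422.98/9.5 = 44.524 mL/cmH2O.
τ = R × C = 8.554 × 0.04452 L/cmH2O = 0.3808 s.
t = −τ·ln(1 − 0.90) = −0.3808·ln(0.1) = 0.8768 s.

0.88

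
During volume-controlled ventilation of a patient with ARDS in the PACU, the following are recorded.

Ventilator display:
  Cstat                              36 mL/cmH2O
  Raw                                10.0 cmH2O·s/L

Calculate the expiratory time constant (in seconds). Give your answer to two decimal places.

0.36

τ = R × C = 10.0 × 36 mL/cmH2O = 10.0 × 0.036 L/cmH2O = 0.36 s.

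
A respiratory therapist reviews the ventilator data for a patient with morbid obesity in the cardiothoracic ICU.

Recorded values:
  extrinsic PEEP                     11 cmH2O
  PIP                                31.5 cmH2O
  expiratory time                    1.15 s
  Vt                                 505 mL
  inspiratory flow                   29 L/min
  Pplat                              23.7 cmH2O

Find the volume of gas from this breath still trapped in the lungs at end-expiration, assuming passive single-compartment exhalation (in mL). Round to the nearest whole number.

Flow: 29 L/min ÷ 60 = 0.4833 L/s.
R = (PIP − Pplat)/V̇ = (31.5 − 23.7) / 0.4833 = 7.8/0.4833 = 16.139 cmH2O·s/L.
C = Vt/(Pplat − PEEP) = 505.0 / (23.7 − 11) = 505.0/12.7 = 39.764 mL/cmH2O.
τ = R × C = 16.139 × 0.03976 L/cmH2O = 0.6417 s.
Fraction remaining = e^(−Te/τ) = e^(−1.15/0.6417) = 0.1666.
Trapped volume = 505.0 × 0.1666 = 84.133 mL.

84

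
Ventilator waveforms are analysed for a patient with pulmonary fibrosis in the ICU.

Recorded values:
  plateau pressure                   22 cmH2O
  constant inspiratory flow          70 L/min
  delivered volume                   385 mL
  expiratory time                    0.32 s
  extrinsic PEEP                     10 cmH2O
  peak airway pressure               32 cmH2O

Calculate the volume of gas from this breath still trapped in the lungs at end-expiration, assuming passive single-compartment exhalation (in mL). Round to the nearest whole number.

120

Flow: 70 L/min ÷ 60 = 1.1667 L/s.
R = (PIP − Pplat)/V̇ = (32 − 22) / 1.1667 = 10.0/1.1667 = 8.571 cmH2O·s/L.
C = Vt/(Pplat − PEEP) = 385.0 / (22 − 10) = 385.0/12.0 = 32.083 mL/cmH2O.
τ = R × C = 8.571 × 0.03208 L/cmH2O = 0.275 s.
Fraction remaining = e^(−Te/τ) = e^(−0.32/0.275) = 0.3123.
Trapped volume = 385.0 × 0.3123 = 120.24 mL.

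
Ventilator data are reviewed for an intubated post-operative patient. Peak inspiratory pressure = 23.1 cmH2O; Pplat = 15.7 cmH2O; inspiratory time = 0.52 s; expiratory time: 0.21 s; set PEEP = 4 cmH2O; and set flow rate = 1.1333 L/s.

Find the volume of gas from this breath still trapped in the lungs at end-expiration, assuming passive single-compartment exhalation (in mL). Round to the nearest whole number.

311

Vt = flow × Ti = 1.1333 L/s × 0.52 s × 1000 mL/L = 589.32 mL.
R = (PIP − Pplat)/V̇ = (23.1 − 15.7) / 1.1333 = 7.4/1.1333 = 6.53 cmH2O·s/L.
C = Vt/(Pplat − PEEP) = 589.32 / (15.7 − 4) = 589.32/11.7 = 50.369 mL/cmH2O.
τ = R × C = 6.53 × 0.05037 L/cmH2O = 0.3289 s.
Fraction remaining = e^(−Te/τ) = e^(−0.21/0.3289) = 0.5281.
Trapped volume = 589.32 × 0.5281 = 311.22 mL.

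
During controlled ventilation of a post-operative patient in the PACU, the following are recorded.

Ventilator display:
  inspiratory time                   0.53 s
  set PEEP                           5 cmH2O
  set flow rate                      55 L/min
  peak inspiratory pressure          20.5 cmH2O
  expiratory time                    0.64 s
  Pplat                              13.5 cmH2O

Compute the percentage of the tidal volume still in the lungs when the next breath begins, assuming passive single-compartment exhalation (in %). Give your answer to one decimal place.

23.1

Flow: 55 L/min ÷ 60 = 0.9167 L/s.
Vt = flow × Ti = 0.9167 L/s × 0.53 s × 1000 mL/L = 485.85 mL.
R = (PIP − Pplat)/V̇ = (20.5 − 13.5) / 0.9167 = 7.0/0.9167 = 7.636 cmH2O·s/L.
C = Vt/(Pplat − PEEP) = 485.85 / (13.5 − 5) = 485.85/8.5 = 57.159 mL/cmH2O.
τ = R × C = 7.636 × 0.05716 L/cmH2O = 0.4365 s.
Fraction remaining at end-expiration = e^(−Te/τ) = e^(−0.64/0.4365) = 0.2308 → 23.08%.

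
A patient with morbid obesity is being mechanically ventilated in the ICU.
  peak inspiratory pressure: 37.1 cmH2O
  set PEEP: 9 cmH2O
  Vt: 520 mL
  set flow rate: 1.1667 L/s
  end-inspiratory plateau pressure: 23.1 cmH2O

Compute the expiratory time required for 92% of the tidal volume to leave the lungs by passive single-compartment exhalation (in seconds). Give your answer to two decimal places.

R = (PIP − Pplat)/V̇ = (37.1 − 23.1) / 1.1667 = 14.0/1.1667 = 12.0 cmH2O·s/L.
C = Vt/(Pplat − PEEP) = 520.0 / (23.1 − 9) = 520.0/14.1 = 36.879 mL/cmH2O.
τ = R × C = 12.0 × 0.03688 L/cmH2O = 0.4426 s.
t = −τ·ln(1 − 0.92) = −0.4426·ln(0.08) = 1.118 s.

1.12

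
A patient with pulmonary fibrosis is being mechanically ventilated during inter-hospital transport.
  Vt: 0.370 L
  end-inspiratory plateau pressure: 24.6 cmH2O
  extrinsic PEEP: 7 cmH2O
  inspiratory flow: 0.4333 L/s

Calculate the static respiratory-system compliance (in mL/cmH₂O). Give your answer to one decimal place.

Cstat = Vt / (Pplat − PEEP) = 370 / (24.6 − 7) = 370 / 17.6 = 21.023 mL/cmH2O.

21.0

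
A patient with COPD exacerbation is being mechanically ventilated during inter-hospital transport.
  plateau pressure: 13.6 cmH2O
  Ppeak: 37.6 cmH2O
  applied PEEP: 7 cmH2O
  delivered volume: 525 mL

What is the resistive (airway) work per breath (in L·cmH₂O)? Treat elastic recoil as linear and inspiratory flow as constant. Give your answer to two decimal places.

12.60

With constant inspiratory flow the resistive pressure is constant at PIP − Pplat = 37.6 − 13.6 = 24.0 cmH2O, so resistive work = 24.0 × 0.525 = 12.6 L·cmH2O.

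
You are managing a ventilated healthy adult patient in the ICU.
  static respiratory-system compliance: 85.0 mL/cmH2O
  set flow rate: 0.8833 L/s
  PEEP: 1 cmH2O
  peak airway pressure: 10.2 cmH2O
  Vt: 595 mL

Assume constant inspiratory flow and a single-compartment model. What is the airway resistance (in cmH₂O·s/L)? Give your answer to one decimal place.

Equation of motion (constant flow): PIP = Vt/C + R·V̇ + PEEP.
R·V̇ = PIP − Vt/C − PEEP = 10.2 − 595/85.0 − 1 = 10.2 − 7.0 − 1 = 2.2 cmH2O.
R = 2.2 / 0.8833 = 2.491 cmH2O·s/L.

2.5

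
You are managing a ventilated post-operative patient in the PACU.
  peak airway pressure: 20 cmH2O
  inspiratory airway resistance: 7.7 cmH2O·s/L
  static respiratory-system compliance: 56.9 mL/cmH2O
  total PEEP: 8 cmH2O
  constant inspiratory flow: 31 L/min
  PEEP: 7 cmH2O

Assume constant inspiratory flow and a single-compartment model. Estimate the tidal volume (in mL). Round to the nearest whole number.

456

Flow: 31 L/min ÷ 60 = 0.5167 L/s.
Total PEEP = 8 cmH2O (set 7 + intrinsic 1); this is the baseline alveolar pressure.
Equation of motion (constant flow): PIP = Vt/C + R·V̇ + PEEP.
Vt/C = PIP − R·V̇ − PEEP = 20 − 3.979 − 8 = 8.021 cmH2O.
Vt = C × 8.021 = 56.9 × 8.021 = 456.39 mL.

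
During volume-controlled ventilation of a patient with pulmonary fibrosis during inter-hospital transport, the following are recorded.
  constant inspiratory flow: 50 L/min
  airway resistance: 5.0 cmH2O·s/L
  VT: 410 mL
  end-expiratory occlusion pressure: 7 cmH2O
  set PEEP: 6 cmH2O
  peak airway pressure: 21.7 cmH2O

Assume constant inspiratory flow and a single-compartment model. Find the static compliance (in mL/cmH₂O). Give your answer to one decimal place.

38.9

Flow: 50 L/min ÷ 60 = 0.8333 L/s.
Total PEEP = 7 cmH2O (set 6 + intrinsic 1); this is the baseline alveolar pressure.
Equation of motion (constant flow): PIP = Vt/C + R·V̇ + PEEP.
Vt/C = PIP − R·V̇ − PEEP = 21.7 − 5.0×0.8333 − 7 = 21.7 − 4.167 − 7 = 10.533 cmH2O.
C = Vt / 10.533 = 410 / 10.533 = 38.925 mL/cmH2O.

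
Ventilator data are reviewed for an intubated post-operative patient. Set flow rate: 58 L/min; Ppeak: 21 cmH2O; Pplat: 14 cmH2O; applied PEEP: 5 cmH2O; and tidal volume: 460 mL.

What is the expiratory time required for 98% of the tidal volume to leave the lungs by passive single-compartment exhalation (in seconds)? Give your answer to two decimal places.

1.45

Flow: 58 L/min ÷ 60 = 0.9667 L/s.
R = (PIP − Pplat)/V̇ = (21 − 14) / 0.9667 = 7.0/0.9667 = 7.241 cmH2O·s/L.
C = Vt/(Pplat − PEEP) = 460.0 / (14 − 5) = 460.0/9.0 = 51.111 mL/cmH2O.
τ = R × C = 7.241 × 0.05111 L/cmH2O = 0.3701 s.
t = −τ·ln(1 − 0.98) = −0.3701·ln(0.02) = 1.448 s.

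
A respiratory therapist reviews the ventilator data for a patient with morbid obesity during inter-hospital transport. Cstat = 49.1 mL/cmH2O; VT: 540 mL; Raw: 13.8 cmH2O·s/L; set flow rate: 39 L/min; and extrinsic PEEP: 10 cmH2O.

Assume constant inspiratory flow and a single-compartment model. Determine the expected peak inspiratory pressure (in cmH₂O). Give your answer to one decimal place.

Flow: 39 L/min ÷ 60 = 0.65 L/s.
Equation of motion (constant flow): PIP = Vt/C + R·V̇ + PEEP.
PIP = 540/49.1 + 13.8×0.65 + 10 = 10.998 + 8.97 + 10 = 29.968 cmH2O.

30.0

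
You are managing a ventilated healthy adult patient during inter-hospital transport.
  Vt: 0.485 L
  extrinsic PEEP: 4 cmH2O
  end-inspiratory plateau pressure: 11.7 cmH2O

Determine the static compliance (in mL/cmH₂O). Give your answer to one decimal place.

63.0

Cstat = Vt / (Pplat − PEEP) = 485 / (11.7 − 4) = 485 / 7.7 = 62.987 mL/cmH2O.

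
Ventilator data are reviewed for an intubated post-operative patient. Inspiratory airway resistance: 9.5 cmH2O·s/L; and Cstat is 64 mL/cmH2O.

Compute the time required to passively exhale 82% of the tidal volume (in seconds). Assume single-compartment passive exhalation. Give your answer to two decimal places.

τ = R × C = 9.5 × 64 mL/cmH2O = 9.5 × 0.064 L/cmH2O = 0.608 s.
Exhaled fraction f = 1 − e^(−t/τ) → t = −τ·ln(1 − f) = −0.608·ln(0.18) = 1.043 s.

1.04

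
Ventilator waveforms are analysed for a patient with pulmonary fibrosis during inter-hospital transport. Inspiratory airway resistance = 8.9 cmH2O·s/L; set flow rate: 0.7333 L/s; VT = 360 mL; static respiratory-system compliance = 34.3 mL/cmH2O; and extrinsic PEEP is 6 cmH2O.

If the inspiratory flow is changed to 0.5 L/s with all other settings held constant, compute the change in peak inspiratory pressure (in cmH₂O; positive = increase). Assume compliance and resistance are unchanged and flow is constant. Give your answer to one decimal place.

-2.1

PIP = Vt/C + R·V̇ + PEEP (constant-flow equation of motion).
Only the resistive term changes: ΔPIP = R × ΔV̇ = 8.9 × (0.5 − 0.7333) = 8.9 × -0.2333 = -2.076 cmH2O.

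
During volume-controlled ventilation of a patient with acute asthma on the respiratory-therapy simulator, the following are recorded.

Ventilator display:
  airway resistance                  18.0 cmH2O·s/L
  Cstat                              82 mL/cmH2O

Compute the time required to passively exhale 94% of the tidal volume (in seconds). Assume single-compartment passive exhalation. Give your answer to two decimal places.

τ = R × C = 18.0 × 82 mL/cmH2O = 18.0 × 0.082 L/cmH2O = 1.476 s.
Exhaled fraction f = 1 − e^(−t/τ) → t = −τ·ln(1 − f) = −1.476·ln(0.06) = 4.153 s.

4.15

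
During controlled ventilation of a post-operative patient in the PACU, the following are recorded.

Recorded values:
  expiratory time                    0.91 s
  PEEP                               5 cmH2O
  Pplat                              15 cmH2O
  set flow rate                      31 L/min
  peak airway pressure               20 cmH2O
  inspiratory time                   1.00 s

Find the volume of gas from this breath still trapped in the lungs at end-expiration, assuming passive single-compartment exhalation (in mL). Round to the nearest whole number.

Flow: 31 L/min ÷ 60 = 0.5167 L/s.
Vt = flow × Ti = 0.5167 L/s × 1.00 s × 1000 mL/L = 516.7 mL.
R = (PIP − Pplat)/V̇ = (20 − 15) / 0.5167 = 5.0/0.5167 = 9.677 cmH2O·s/L.
C = Vt/(Pplat − PEEP) = 516.7 / (15 − 5) = 516.7/10.0 = 51.67 mL/cmH2O.
τ = R × C = 9.677 × 0.05167 L/cmH2O = 0.5 s.
Fraction remaining = e^(−Te/τ) = e^(−0.91/0.5) = 0.162.
Trapped volume = 516.7 × 0.162 = 83.705 mL.

84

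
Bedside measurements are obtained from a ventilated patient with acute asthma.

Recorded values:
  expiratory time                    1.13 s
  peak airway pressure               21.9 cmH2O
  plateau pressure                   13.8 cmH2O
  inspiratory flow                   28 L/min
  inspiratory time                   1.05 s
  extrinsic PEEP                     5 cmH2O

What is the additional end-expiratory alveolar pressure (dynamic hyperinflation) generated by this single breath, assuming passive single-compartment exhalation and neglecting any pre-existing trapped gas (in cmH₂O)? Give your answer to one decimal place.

2.7

Flow: 28 L/min ÷ 60 = 0.4667 L/s.
Vt = flow × Ti = 0.4667 L/s × 1.05 s × 1000 mL/L = 490.04 mL.
R = (PIP − Pplat)/V̇ = (21.9 − 13.8) / 0.4667 = 8.1/0.4667 = 17.356 cmH2O·s/L.
C = Vt/(Pplat − PEEP) = 490.04 / (13.8 − 5) = 490.04/8.8 = 55.686 mL/cmH2O.
τ = R × C = 17.356 × 0.05569 L/cmH2O = 0.9666 s.
Fraction remaining = e^(−Te/τ) = e^(−1.13/0.9666) = 0.3107; trapped volume = 490.04 × 0.3107 = 152.26 mL.
Additional alveolar pressure from trapping ≈ V_trapped / C = 152.26 / 55.686 = 2.734 cmH2O.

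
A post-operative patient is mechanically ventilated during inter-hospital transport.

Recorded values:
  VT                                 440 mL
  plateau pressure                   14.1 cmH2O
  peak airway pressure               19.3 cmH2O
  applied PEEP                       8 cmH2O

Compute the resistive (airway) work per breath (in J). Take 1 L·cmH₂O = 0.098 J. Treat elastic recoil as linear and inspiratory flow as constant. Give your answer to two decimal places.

With constant inspiratory flow the resistive pressure is constant at PIP − Pplat = 19.3 − 14.1 = 5.2 cmH2O, so resistive work = 5.2 × 0.440 = 2.288 L·cmH2O.
× 0.098 J/(L·cmH2O) → 0.2242 J.

0.22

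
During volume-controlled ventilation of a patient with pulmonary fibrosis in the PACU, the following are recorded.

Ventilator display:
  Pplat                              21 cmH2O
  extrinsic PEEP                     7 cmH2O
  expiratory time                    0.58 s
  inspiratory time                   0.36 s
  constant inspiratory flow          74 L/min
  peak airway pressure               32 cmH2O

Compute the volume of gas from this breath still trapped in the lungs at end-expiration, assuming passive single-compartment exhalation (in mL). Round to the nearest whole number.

Flow: 74 L/min ÷ 60 = 1.2333 L/s.
Vt = flow × Ti = 1.2333 L/s × 0.36 s × 1000 mL/L = 443.99 mL.
R = (PIP − Pplat)/V̇ = (32 − 21) / 1.2333 = 11.0/1.2333 = 8.919 cmH2O·s/L.
C = Vt/(Pplat − PEEP) = 443.99 / (21 − 7) = 443.99/14.0 = 31.714 mL/cmH2O.
τ = R × C = 8.919 × 0.03171 L/cmH2O = 0.2828 s.
Fraction remaining = e^(−Te/τ) = e^(−0.58/0.2828) = 0.1286.
Trapped volume = 443.99 × 0.1286 = 57.097 mL.

57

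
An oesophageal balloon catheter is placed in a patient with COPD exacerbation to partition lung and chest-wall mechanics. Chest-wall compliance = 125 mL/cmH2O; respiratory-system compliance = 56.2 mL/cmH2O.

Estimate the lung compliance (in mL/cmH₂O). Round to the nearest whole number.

102

1/CL = 1/Crs − 1/Ccw.
1/CL = 1/56.2 − 1/125 = 0.009794.
CL = 102.1 mL/cmH2O.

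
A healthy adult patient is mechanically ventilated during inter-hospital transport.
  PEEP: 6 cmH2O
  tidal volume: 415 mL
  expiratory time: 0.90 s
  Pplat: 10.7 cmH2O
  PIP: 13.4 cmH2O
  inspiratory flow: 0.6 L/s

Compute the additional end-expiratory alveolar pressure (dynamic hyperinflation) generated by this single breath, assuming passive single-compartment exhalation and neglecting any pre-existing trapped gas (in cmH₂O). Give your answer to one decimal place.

0.5

R = (PIP − Pplat)/V̇ = (13.4 − 10.7) / 0.6 = 2.7/0.6 = 4.5 cmH2O·s/L.
C = Vt/(Pplat − PEEP) = 415.0 / (10.7 − 6) = 415.0/4.7 = 88.298 mL/cmH2O.
τ = R × C = 4.5 × 0.0883 L/cmH2O = 0.3974 s.
Fraction remaining = e^(−Te/τ) = e^(−0.90/0.3974) = 0.1039; trapped volume = 415.0 × 0.1039 = 43.119 mL.
Additional alveolar pressure from trapping ≈ V_trapped / C = 43.119 / 88.298 = 0.4883 cmH2O.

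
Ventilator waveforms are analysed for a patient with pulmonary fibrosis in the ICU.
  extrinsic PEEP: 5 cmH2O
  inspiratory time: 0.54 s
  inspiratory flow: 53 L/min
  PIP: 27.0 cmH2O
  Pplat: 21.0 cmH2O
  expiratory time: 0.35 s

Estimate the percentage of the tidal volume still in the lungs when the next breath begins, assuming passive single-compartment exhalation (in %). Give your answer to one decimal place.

Flow: 53 L/min ÷ 60 = 0.8833 L/s.
Vt = flow × Ti = 0.8833 L/s × 0.54 s × 1000 mL/L = 476.98 mL.
R = (PIP − Pplat)/V̇ = (27.0 − 21.0) / 0.8833 = 6.0/0.8833 = 6.793 cmH2O·s/L.
C = Vt/(Pplat − PEEP) = 476.98 / (21.0 − 5) = 476.98/16.0 = 29.811 mL/cmH2O.
τ = R × C = 6.793 × 0.02981 L/cmH2O = 0.2025 s.
Fraction remaining at end-expiration = e^(−Te/τ) = e^(−0.35/0.2025) = 0.1776 → 17.76%.

17.8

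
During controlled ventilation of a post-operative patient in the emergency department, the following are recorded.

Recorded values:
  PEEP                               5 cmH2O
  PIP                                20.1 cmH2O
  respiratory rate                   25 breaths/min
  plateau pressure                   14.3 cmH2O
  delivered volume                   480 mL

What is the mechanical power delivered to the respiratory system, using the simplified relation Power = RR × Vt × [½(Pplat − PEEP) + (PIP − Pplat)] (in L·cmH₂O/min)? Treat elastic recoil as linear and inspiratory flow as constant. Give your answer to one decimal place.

125.4

Per-breath work = Vt × [½(Pplat−PEEP) + (PIP−Pplat)] = 0.480 × [0.5×9.3 + 5.8] = 0.480 × 10.45 = 5.016 L·cmH2O.
Power = 25 × 5.016 = 125.4 L·cmH2O/min.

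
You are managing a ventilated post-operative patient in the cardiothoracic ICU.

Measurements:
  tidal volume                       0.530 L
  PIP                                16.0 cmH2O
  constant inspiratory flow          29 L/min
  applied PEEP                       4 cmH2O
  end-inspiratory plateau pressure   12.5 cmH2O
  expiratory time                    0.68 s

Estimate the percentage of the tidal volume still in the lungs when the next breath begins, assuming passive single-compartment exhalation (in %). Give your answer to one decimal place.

Flow: 29 L/min ÷ 60 = 0.4833 L/s.
R = (PIP − Pplat)/V̇ = (16.0 − 12.5) / 0.4833 = 3.5/0.4833 = 7.242 cmH2O·s/L.
C = Vt/(Pplat − PEEP) = 530.0 / (12.5 − 4) = 530.0/8.5 = 62.353 mL/cmH2O.
τ = R × C = 7.242 × 0.06235 L/cmH2O = 0.4515 s.
Fraction remaining at end-expiration = e^(−Te/τ) = e^(−0.68/0.4515) = 0.2218 → 22.18%.

22.2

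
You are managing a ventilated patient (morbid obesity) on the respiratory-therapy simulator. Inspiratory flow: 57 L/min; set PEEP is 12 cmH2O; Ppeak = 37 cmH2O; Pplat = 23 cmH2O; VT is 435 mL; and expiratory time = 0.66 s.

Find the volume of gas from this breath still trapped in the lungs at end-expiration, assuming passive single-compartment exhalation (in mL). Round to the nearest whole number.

140

Flow: 57 L/min ÷ 60 = 0.95 L/s.
R = (PIP − Pplat)/V̇ = (37 − 23) / 0.95 = 14.0/0.95 = 14.737 cmH2O·s/L.
C = Vt/(Pplat − PEEP) = 435.0 / (23 − 12) = 435.0/11.0 = 39.545 mL/cmH2O.
τ = R × C = 14.737 × 0.03955 L/cmH2O = 0.5828 s.
Fraction remaining = e^(−Te/τ) = e^(−0.66/0.5828) = 0.3222.
Trapped volume = 435.0 × 0.3222 = 140.16 mL.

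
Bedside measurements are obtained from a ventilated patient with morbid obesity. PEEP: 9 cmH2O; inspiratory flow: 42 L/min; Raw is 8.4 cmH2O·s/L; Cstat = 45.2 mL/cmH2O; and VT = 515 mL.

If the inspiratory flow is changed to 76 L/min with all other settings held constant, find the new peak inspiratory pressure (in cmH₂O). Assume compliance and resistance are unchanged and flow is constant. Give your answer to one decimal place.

Flow: 42 L/min ÷ 60 = 0.7 L/s.
New flow: 76 L/min ÷ 60 = 1.2667 L/s.
PIP = Vt/C + R·V̇ + PEEP (constant-flow equation of motion).
Only the resistive term changes: ΔPIP = R × ΔV̇ = 8.4 × (1.2667 − 0.7) = 8.4 × 0.5667 = 4.76 cmH2O.
Original PIP = 515/45.2 + 8.4×0.7 + 9 = 26.274 cmH2O; new PIP = 26.274 + (4.76) = 31.034 cmH2O.

31.0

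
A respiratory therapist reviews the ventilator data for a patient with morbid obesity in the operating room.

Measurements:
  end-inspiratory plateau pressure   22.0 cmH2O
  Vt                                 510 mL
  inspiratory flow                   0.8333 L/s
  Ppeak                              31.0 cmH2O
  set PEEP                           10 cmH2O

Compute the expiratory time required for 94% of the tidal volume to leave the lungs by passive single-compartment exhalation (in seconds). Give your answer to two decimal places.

1.29

R = (PIP − Pplat)/V̇ = (31.0 − 22.0) / 0.8333 = 9.0/0.8333 = 10.8 cmH2O·s/L.
C = Vt/(Pplat − PEEP) = 510.0 / (22.0 − 10) = 510.0/12.0 = 42.5 mL/cmH2O.
τ = R × C = 10.8 × 0.0425 L/cmH2O = 0.459 s.
t = −τ·ln(1 − 0.94) = −0.459·ln(0.06) = 1.291 s.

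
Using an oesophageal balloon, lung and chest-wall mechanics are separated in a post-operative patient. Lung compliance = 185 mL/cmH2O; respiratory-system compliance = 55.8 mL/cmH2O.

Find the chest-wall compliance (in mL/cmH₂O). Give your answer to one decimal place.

79.9

1/Ccw = 1/Crs − 1/CL.
1/Ccw = 1/55.8 − 1/185 = 0.01252.
Ccw = 79.872 mL/cmH2O.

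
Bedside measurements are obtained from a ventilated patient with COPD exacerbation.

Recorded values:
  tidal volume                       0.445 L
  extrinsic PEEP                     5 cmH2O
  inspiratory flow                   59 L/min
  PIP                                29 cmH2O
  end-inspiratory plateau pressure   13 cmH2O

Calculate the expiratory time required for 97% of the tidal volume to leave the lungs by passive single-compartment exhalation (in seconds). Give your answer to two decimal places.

3.17

Flow: 59 L/min ÷ 60 = 0.9833 L/s.
R = (PIP − Pplat)/V̇ = (29 − 13) / 0.9833 = 16.0/0.9833 = 16.272 cmH2O·s/L.
C = Vt/(Pplat − PEEP) = 445.0 / (13 − 5) = 445.0/8.0 = 55.625 mL/cmH2O.
τ = R × C = 16.272 × 0.05563 L/cmH2O = 0.9052 s.
t = −τ·ln(1 − 0.97) = −0.9052·ln(0.03) = 3.174 s.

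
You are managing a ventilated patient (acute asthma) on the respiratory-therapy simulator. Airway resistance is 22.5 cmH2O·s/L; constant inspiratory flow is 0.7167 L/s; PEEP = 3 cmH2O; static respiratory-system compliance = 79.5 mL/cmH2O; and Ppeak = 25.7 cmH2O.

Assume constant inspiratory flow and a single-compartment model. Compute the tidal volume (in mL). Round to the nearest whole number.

523

Equation of motion (constant flow): PIP = Vt/C + R·V̇ + PEEP.
Vt/C = PIP − R·V̇ − PEEP = 25.7 − 16.126 − 3 = 6.574 cmH2O.
Vt = C × 6.574 = 79.5 × 6.574 = 522.63 mL.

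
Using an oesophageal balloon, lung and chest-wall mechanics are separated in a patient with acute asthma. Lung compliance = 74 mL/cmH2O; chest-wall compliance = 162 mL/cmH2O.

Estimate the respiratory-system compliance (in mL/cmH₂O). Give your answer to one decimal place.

50.8

Lung and chest wall are elastances in series: 1/Crs = 1/CL + 1/Ccw.
1/Crs = 1/74 + 1/162 = 0.01969.
Crs = 50.787 mL/cmH2O.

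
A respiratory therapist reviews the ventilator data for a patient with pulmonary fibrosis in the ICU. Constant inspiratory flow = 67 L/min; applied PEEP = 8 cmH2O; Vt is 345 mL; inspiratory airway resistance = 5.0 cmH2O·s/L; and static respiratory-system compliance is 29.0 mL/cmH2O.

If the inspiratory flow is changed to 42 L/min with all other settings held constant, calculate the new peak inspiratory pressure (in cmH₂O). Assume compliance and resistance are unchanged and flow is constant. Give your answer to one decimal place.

23.4

Flow: 67 L/min ÷ 60 = 1.1167 L/s.
New flow: 42 L/min ÷ 60 = 0.7 L/s.
PIP = Vt/C + R·V̇ + PEEP (constant-flow equation of motion).
Only the resistive term changes: ΔPIP = R × ΔV̇ = 5.0 × (0.7 − 1.1167) = 5.0 × -0.4167 = -2.084 cmH2O.
Original PIP = 345/29.0 + 5.0×1.1167 + 8 = 25.48 cmH2O; new PIP = 25.48 + (-2.084) = 23.396 cmH2O.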